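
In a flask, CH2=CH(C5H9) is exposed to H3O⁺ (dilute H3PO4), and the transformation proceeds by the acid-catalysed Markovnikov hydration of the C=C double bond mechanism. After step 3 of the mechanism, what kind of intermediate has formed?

oxonium ion

Step 1: The π electrons of the C=C bond attack a proton of H3O⁺; Markovnikov addition places the new C–H on the less-substituted alkene carbon, so the positive charge ends up on the more-substituted carbon — a secondary carbocation. H2O is released.
Step 2: Carbocation rearrangement: a 1,2-hydride shift from the adjacent cyclopentyl carbon converts the initially-formed secondary cation into the more stable tertiary cation.
Step 3: A lone pair on the oxygen of H2O attacks the carbocation, forming a C–O bond and an oxonium ion (a protonated alcohol).
After step 3 the species present is an oxonium ion.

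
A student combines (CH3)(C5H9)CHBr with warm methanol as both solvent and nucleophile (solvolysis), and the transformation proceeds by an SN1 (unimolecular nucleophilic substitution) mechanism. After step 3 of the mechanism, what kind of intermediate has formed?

Step 1: The C–Br bond breaks with both electrons going to the bromide; Br⁻ leaves and a secondary carbocation remains.
Step 2: Carbocation rearrangement: a 1,2-hydride shift from the adjacent cyclopentyl carbon converts the initially-formed secondary cation into the more stable tertiary cation.
Step 3: CH3OH donates an oxygen lone pair into the empty p orbital of the cation, giving a protonated ether (an oxonium ion).
After step 3 the species present is an oxonium ion.

oxonium ion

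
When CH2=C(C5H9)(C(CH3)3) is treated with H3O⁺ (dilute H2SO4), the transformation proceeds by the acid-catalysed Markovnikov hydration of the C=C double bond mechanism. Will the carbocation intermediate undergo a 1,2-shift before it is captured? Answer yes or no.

no

The first-formed carbocation is tertiary.
No single 1,2-shift to an adjacent carbon would produce a more-substituted cation than the one already present, so no rearrangement occurs.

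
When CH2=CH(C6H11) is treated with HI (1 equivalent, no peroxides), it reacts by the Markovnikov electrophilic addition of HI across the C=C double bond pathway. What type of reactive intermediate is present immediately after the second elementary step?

Step 1: Protonation of the alkene by HI: the π bond acts as the nucleophile and picks up H⁺, giving the more stable (Markovnikov) secondary carbocation. The H–I bond breaks heterolytically, releasing I⁻.
Step 2: Carbocation rearrangement: a 1,2-hydride shift from the adjacent cyclohexyl carbon converts the initially-formed secondary cation into the more stable tertiary cation.
After step 2 the species present is a tertiary carbocation.

tertiary carbocation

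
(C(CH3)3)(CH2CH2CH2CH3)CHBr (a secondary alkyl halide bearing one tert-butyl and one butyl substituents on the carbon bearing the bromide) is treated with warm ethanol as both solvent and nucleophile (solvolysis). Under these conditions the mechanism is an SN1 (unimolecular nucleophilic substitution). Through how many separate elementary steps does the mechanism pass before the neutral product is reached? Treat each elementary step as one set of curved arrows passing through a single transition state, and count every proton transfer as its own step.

4

Step 1: Rate-determining heterolysis of the C–Br bond gives Br⁻ and a secondary carbocation.
Step 2: Carbocation rearrangement: a 1,2-methyl shift from the adjacent tert-butyl carbon converts the initially-formed secondary cation into the more stable tertiary cation.
Step 3: A lone pair on the oxygen of CH3CH2OH attacks the carbocation, forming a new C–O σ-bond and an oxonium ion.
Step 4: Proton transfer from the O–H of the oxonium ion to a solvent molecule delivers the neutral ether.
Total: 4 elementary steps.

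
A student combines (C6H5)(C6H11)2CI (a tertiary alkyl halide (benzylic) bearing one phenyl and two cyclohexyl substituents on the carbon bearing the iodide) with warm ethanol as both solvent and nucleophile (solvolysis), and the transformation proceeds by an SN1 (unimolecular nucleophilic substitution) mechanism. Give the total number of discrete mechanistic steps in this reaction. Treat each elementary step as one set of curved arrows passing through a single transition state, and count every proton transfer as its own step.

Step 1: Unassisted departure of I⁻ (taking the C–I bonding pair) generates a tertiary carbocation.
(No 1,2-shift: no single shift to an adjacent carbon would give a more stable cation.)
Step 2: CH3CH2OH donates an oxygen lone pair into the empty p orbital of the cation, giving a protonated ether (an oxonium ion).
Step 3: A second solvent molecule removes the proton on oxygen, giving the neutral ether product.
Total: 3 elementary steps.

3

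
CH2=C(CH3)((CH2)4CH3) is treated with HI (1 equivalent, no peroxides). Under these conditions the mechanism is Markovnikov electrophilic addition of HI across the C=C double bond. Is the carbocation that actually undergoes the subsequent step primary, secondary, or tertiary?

tertiary

Step 1: Protonation of the alkene by HI: the π bond acts as the nucleophile and picks up H⁺, giving the more stable (Markovnikov) tertiary carbocation. The H–I bond breaks heterolytically, releasing I⁻.
No single 1,2-shift to an adjacent carbon would give a more-substituted cation, so no rearrangement occurs.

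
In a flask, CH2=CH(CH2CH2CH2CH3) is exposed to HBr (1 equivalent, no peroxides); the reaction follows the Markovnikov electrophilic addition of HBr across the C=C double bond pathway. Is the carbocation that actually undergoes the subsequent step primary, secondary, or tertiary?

Step 1: The π electrons of the C=C bond attack a proton of HBr; Markovnikov addition places the new C–H on the less-substituted alkene carbon, so the positive charge ends up on the more-substituted carbon — a secondary carbocation. The H–Br bond breaks heterolytically, releasing Br⁻.
No single 1,2-shift to an adjacent carbon would give a more-substituted cation, so no rearrangement occurs.

secondary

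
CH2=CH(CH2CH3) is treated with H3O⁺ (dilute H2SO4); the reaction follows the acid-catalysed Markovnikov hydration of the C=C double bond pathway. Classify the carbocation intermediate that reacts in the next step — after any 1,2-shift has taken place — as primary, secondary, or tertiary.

secondary

Step 1: The π electrons of the C=C bond attack a proton of H3O⁺; Markovnikov addition places the new C–H on the less-substituted alkene carbon, so the positive charge ends up on the more-substituted carbon — a secondary carbocation. H2O is released.
No single 1,2-shift to an adjacent carbon would give a more-substituted cation, so no rearrangement occurs.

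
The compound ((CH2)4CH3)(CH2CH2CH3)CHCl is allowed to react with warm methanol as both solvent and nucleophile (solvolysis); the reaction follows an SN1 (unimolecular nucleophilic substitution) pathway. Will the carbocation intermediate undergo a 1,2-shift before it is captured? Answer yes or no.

no

The first-formed carbocation is secondary.
No single 1,2-shift to an adjacent carbon would produce a more-substituted cation than the one already present, so no rearrangement occurs.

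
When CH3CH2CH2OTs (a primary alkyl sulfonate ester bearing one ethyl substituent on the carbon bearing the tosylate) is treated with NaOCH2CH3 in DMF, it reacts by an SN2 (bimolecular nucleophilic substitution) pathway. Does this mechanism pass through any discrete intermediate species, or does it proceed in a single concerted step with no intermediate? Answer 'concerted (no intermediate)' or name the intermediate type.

CH3CH2O⁻ attacks the back face of the α-carbon while TsO⁻ departs with the C–O bonding pair — a single concerted displacement through a pentacoordinate transition state.
All bond changes occur in one transition state; no discrete intermediate is formed.

concerted (no intermediate)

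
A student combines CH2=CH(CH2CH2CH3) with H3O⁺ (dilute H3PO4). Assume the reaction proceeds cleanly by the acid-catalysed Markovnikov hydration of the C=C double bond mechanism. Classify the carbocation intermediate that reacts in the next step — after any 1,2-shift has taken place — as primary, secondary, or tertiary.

Step 1: The π electrons of the C=C bond attack a proton of H3O⁺; Markovnikov addition places the new C–H on the less-substituted alkene carbon, so the positive charge ends up on the more-substituted carbon — a secondary carbocation. H2O is released.
No single 1,2-shift to an adjacent carbon would give a more-substituted cation, so no rearrangement occurs.

secondary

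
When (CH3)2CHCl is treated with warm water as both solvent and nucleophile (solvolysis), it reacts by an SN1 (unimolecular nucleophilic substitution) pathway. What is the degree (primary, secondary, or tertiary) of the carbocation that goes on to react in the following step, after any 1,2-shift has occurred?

Step 1: The C–Cl bond breaks with both electrons going to the chloride; Cl⁻ leaves and a secondary carbocation remains.
No single 1,2-shift to an adjacent carbon would give a more-substituted cation, so no rearrangement occurs.

secondary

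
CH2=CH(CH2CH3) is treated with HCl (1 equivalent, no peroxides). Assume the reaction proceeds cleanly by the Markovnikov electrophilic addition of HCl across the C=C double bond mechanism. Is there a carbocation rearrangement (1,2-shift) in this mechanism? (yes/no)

no

The first-formed carbocation is secondary.
No single 1,2-shift to an adjacent carbon would produce a more-substituted cation than the one already present, so no rearrangement occurs.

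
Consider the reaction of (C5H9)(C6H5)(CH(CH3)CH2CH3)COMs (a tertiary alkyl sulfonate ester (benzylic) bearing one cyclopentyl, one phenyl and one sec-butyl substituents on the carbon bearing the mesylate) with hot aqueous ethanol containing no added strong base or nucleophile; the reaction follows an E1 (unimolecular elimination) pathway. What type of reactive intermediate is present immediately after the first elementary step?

Step 1: The C–O bond breaks with both electrons going to the mesylate; MsO⁻ leaves and a tertiary carbocation remains.
After step 1 the species present is a tertiary carbocation.

tertiary carbocation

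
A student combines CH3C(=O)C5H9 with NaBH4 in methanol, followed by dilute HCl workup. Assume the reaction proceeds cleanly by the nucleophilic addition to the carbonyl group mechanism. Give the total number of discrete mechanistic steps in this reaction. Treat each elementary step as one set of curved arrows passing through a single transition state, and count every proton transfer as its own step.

Step 1: A lone pair / filled orbital on H⁻ (delivered from BH4⁻) attacks the electrophilic carbonyl carbon; the π(C=O) electrons shift onto oxygen, producing a tetrahedral alkoxide intermediate.
Step 2: Protonation of the alkoxide by dilute HCl workup furnishes an alcohol.
Total: 2 elementary steps.

2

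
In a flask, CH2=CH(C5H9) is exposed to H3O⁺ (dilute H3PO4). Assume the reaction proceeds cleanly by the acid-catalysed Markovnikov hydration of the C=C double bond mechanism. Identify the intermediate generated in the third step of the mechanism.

oxonium ion

Step 1: Electrophilic addition begins with the π(C=C) electrons forming a bond to the proton of H3O⁺. Following Markovnikov's rule, the resulting cation is secondary. H2O is released.
Step 2: A hydride (H with its bonding pair) migrates from the adjacent cyclopentyl carbon to the cationic centre — a 1,2-hydride shift — upgrading the secondary cation to a tertiary one.
Step 3: Nucleophilic capture of the cation by H2O produces the protonated alcohol (an oxonium ion).
After step 3 the species present is an oxonium ion.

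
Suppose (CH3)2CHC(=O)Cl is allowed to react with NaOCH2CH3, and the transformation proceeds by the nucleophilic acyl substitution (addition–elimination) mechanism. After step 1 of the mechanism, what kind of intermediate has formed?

tetrahedral intermediate

Step 1: A lone pair on the O of CH3CH2O⁻ attacks the electrophilic acyl carbon; the π(C=O) electrons move onto oxygen, giving a tetrahedral intermediate.
After step 1 the species present is a tetrahedral intermediate.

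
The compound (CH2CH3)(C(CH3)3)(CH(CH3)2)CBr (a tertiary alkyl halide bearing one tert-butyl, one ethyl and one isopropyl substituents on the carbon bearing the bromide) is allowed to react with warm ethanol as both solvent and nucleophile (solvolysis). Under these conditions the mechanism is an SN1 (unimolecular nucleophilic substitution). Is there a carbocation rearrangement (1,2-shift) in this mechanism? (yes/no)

The first-formed carbocation is tertiary.
No single 1,2-shift to an adjacent carbon would produce a more-substituted cation than the one already present, so no rearrangement occurs.

no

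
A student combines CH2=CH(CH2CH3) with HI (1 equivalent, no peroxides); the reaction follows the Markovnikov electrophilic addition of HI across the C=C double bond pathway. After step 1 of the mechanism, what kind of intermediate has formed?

secondary carbocation

Step 1: Electrophilic addition begins with the π(C=C) electrons forming a bond to the proton of HI. Following Markovnikov's rule, the resulting cation is secondary. The H–I bond breaks heterolytically, releasing I⁻.
After step 1 the species present is a secondary carbocation.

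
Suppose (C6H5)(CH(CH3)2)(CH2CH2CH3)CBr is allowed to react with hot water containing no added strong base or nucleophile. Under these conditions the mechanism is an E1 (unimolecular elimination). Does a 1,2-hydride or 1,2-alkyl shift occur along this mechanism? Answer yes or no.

The first-formed carbocation is tertiary.
No single 1,2-shift to an adjacent carbon would produce a more-substituted cation than the one already present, so no rearrangement occurs.

no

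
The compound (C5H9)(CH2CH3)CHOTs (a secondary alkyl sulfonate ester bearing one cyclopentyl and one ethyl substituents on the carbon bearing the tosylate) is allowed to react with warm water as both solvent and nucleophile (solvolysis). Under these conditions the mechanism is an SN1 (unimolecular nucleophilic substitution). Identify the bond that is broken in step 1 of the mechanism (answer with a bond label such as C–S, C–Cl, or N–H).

C–O

Step 1: Rate-determining heterolysis of the C–O bond gives TsO⁻ and a secondary carbocation.
The bond broken in this step is the C–O bond.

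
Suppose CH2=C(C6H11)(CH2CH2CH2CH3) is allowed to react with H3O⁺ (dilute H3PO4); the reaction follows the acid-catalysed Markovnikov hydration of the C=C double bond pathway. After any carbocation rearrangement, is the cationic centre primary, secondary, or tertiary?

Step 1: Protonation of the alkene by H3O⁺: the π bond acts as the nucleophile and picks up H⁺, giving the more stable (Markovnikov) tertiary carbocation. H2O is released.
No single 1,2-shift to an adjacent carbon would give a more-substituted cation, so no rearrangement occurs.

tertiary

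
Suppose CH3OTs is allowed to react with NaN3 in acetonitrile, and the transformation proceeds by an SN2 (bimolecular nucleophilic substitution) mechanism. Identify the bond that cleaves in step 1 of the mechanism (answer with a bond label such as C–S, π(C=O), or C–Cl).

Step 1: N3⁻ attacks the back face of the α-carbon while TsO⁻ departs with the C–O bonding pair — a single concerted displacement through a pentacoordinate transition state.
The bond broken in this step is the C–O bond.

C–O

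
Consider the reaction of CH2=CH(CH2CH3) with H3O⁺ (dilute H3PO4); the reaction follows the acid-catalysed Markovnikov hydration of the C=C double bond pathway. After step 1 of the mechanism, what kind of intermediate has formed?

Step 1: The π electrons of the C=C bond attack a proton of H3O⁺; Markovnikov addition places the new C–H on the less-substituted alkene carbon, so the positive charge ends up on the more-substituted carbon — a secondary carbocation. H2O is released.
After step 1 the species present is a secondary carbocation.

secondary carbocation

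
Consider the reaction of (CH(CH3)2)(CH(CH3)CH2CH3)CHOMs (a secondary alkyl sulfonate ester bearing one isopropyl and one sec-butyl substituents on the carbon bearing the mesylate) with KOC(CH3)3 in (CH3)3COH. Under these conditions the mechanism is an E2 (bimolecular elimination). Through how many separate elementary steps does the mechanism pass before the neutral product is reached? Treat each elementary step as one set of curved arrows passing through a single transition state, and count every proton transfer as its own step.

Step 1: In one step, (CH3)3CO⁻ pulls off a β-proton, the C–O bond cleaves, and a C=C double bond forms between the α- and β-carbons (E2, anti elimination).
Total: 1 elementary step.

1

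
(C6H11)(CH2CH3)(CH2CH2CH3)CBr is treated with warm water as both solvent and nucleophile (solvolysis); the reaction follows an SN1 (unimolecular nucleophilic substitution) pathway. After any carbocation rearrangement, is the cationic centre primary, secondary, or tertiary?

tertiary

Step 1: Ionisation: the C–Br σ-bond cleaves heterolytically; both bonding electrons depart with Br⁻, leaving a tertiary carbocation at the α-carbon.
No single 1,2-shift to an adjacent carbon would give a more-substituted cation, so no rearrangement occurs.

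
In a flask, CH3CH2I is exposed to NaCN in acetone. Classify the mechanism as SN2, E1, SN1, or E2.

Conditions: a primary substrate with a strong nucleophile in the polar aprotic solvent acetone.
These conditions are the textbook signature of the SN2 pathway.
An unhindered substrate with a strong nucleophile in a polar aprotic solvent favours one-step backside displacement.

SN2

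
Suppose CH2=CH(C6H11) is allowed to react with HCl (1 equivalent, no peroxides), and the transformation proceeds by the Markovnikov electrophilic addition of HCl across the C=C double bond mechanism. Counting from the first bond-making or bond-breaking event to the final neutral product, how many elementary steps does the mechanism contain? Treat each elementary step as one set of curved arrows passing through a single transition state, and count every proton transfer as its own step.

3

Step 1: Protonation of the alkene by HCl: the π bond acts as the nucleophile and picks up H⁺, giving the more stable (Markovnikov) secondary carbocation. The H–Cl bond breaks heterolytically, releasing Cl⁻.
Step 2: A hydride (H with its bonding pair) migrates from the adjacent cyclohexyl carbon to the cationic centre — a 1,2-hydride shift — upgrading the secondary cation to a tertiary one.
Step 3: Cl⁻ captures the cation: a lone pair on Cl⁻ fills the empty p orbital, producing the alkyl halide product.
Total: 3 elementary steps.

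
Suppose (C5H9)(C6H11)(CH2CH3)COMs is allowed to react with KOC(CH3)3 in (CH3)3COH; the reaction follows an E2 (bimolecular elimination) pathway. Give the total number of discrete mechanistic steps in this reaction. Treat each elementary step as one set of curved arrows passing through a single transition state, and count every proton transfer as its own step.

1

Step 1: In one step, (CH3)3CO⁻ pulls off a β-proton, the C–O bond cleaves, and a C=C double bond forms between the α- and β-carbons (E2, anti elimination).
Total: 1 elementary step.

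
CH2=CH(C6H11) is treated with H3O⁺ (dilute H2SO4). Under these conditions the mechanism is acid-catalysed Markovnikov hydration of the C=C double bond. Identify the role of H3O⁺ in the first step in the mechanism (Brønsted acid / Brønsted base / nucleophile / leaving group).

Step 1: The π electrons of the C=C bond attack a proton of H3O⁺; Markovnikov addition places the new C–H on the less-substituted alkene carbon, so the positive charge ends up on the more-substituted carbon — a secondary carbocation. H2O is released.
H3O⁺ in the first step donates a proton in a proton-transfer step — a Brønsted acid.

Brønsted acid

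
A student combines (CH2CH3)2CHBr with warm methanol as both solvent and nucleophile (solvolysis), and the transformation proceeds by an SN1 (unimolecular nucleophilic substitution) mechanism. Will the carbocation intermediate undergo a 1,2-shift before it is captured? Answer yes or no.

The first-formed carbocation is secondary.
No single 1,2-shift to an adjacent carbon would produce a more-substituted cation than the one already present, so no rearrangement occurs.

no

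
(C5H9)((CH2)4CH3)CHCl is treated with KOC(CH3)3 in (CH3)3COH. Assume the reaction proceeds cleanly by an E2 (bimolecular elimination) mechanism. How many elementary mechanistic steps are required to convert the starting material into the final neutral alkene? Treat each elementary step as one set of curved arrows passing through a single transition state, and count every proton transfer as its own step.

1

Step 1: Concerted anti-periplanar elimination: (CH3)3CO⁻ abstracts a β-H while Cl⁻ leaves, and the C–H electrons become the new C=C π bond — all in a single transition state.
Total: 1 elementary step.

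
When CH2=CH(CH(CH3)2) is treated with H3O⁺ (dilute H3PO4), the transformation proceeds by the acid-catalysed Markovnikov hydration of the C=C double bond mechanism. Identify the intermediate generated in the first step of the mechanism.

secondary carbocation

Step 1: Electrophilic addition begins with the π(C=C) electrons forming a bond to the proton of H3O⁺. Following Markovnikov's rule, the resulting cation is secondary. H2O is released.
After step 1 the species present is a secondary carbocation.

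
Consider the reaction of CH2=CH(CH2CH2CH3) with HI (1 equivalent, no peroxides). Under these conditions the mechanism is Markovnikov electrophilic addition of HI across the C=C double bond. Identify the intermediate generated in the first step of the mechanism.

secondary carbocation

Step 1: The π electrons of the C=C bond attack a proton of HI; Markovnikov addition places the new C–H on the less-substituted alkene carbon, so the positive charge ends up on the more-substituted carbon — a secondary carbocation. The H–I bond breaks heterolytically, releasing I⁻.
After step 1 the species present is a secondary carbocation.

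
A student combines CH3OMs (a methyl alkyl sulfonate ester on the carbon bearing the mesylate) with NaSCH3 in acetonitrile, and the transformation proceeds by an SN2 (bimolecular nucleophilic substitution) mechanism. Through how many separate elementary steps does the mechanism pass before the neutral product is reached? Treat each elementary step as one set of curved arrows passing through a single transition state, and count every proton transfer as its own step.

1

Step 1: CH3S⁻ attacks the back face of the α-carbon while MsO⁻ departs with the C–O bonding pair — a single concerted displacement through a pentacoordinate transition state.
Total: 1 elementary step.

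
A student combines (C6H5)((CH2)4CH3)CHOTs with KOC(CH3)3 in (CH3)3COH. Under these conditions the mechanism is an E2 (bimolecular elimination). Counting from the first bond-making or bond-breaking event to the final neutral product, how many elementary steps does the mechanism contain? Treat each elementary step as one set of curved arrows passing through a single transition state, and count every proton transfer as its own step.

Step 1: Concerted anti-periplanar elimination: (CH3)3CO⁻ abstracts a β-H while TsO⁻ leaves, and the C–H electrons become the new C=C π bond — all in a single transition state.
Total: 1 elementary step.

1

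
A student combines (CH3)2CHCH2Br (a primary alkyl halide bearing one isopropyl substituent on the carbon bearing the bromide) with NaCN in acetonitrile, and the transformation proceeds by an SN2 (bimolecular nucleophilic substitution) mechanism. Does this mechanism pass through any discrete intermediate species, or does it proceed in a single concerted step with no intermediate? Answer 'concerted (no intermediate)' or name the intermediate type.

concerted (no intermediate)

CN⁻ attacks the back face of the α-carbon while Br⁻ departs with the C–Br bonding pair — a single concerted displacement through a pentacoordinate transition state.
All bond changes occur in one transition state; no discrete intermediate is formed.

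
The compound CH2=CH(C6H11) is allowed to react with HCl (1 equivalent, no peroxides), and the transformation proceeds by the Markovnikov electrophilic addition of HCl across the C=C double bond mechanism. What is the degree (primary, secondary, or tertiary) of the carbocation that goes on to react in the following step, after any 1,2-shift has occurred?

Step 1: Protonation of the alkene by HCl: the π bond acts as the nucleophile and picks up H⁺, giving the more stable (Markovnikov) secondary carbocation. The H–Cl bond breaks heterolytically, releasing Cl⁻.
Step 2: A 1,2-hydride shift from the adjacent cyclohexyl carbon moves the positive charge from the secondary centre to an adjacent carbon, generating a more stable tertiary carbocation.
The cation rearranges from secondary to tertiary via a 1,2-hydride shift from the adjacent cyclohexyl carbon; the tertiary cation is what reacts next.

tertiary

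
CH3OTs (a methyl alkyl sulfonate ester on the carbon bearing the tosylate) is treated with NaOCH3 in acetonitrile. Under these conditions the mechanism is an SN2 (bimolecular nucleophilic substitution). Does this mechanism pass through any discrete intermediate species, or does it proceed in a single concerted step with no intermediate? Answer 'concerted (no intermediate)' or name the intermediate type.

The methoxide nucleophile donates a lone pair from O to the α-carbon in a backside attack; simultaneously the C–O σ-bond breaks and both of its electrons leave with TsO⁻. One concerted step with inversion of configuration.
All bond changes occur in one transition state; no discrete intermediate is formed.

concerted (no intermediate)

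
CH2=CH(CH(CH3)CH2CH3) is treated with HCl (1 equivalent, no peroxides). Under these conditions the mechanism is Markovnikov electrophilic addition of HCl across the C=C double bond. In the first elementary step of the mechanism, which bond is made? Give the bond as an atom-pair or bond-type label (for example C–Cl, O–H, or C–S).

Step 1: Protonation of the alkene by HCl: the π bond acts as the nucleophile and picks up H⁺, giving the more stable (Markovnikov) secondary carbocation. The H–Cl bond breaks heterolytically, releasing Cl⁻.
The bond formed in this step is the C–H bond.

C–H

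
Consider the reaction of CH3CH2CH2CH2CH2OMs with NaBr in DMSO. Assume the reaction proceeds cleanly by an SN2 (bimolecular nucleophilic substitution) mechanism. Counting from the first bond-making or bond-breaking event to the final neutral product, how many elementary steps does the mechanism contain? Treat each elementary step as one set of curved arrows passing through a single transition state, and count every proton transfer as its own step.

Step 1: Backside attack by Br⁻ on the carbon bearing the mesylate: the new C–Br bond forms as the C–O bond breaks, with Walden inversion at carbon.
Total: 1 elementary step.

1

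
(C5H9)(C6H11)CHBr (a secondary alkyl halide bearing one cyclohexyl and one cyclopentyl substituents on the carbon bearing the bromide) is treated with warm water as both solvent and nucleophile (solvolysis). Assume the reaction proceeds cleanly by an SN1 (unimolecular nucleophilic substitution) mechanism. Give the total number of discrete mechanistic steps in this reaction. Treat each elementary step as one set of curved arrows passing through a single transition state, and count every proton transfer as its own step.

4

Step 1: The C–Br bond breaks with both electrons going to the bromide; Br⁻ leaves and a secondary carbocation remains.
Step 2: A hydride (H with its bonding pair) migrates from the adjacent cyclohexyl carbon to the cationic centre — a 1,2-hydride shift — upgrading the secondary cation to a tertiary one.
Step 3: A lone pair on the oxygen of H2O attacks the carbocation, forming a new C–O σ-bond and an oxonium ion.
Step 4: Proton transfer from the O–H of the oxonium ion to a solvent molecule delivers the neutral alcohol.
Total: 4 elementary steps.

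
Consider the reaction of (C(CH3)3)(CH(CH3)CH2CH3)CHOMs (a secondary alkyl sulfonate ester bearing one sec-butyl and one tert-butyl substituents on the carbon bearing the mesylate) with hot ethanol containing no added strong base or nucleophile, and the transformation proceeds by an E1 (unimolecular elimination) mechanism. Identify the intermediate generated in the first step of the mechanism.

Step 1: The C–O bond breaks with both electrons going to the mesylate; MsO⁻ leaves and a secondary carbocation remains.
After step 1 the species present is a secondary carbocation.

secondary carbocation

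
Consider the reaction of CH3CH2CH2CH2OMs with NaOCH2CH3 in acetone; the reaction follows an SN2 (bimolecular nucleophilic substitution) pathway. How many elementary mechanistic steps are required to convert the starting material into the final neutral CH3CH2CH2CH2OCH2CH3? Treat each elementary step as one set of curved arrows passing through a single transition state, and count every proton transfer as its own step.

1

Step 1: The ethoxide nucleophile donates a lone pair from O to the α-carbon in a backside attack; simultaneously the C–O σ-bond breaks and both of its electrons leave with MsO⁻. One concerted step with inversion of configuration.
Total: 1 elementary step.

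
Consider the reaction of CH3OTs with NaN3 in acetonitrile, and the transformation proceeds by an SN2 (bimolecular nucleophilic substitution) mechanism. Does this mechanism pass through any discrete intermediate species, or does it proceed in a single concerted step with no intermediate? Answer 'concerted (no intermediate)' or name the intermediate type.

The azide nucleophile donates a lone pair from N to the α-carbon in a backside attack; simultaneously the C–O σ-bond breaks and both of its electrons leave with TsO⁻. One concerted step with inversion of configuration.
All bond changes occur in one transition state; no discrete intermediate is formed.

concerted (no intermediate)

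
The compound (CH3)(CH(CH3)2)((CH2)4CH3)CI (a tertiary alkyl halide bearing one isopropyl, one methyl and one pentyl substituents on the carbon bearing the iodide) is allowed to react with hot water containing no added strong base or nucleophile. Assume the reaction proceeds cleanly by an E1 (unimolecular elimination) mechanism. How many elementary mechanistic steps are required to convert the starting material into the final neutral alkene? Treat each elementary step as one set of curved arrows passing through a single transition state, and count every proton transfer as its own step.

2

Step 1: Rate-determining heterolysis of the C–I bond gives I⁻ and a tertiary carbocation.
(No 1,2-shift: no single shift to an adjacent carbon would give a more stable cation.)
Step 2: Loss of a β-proton to a water molecule of the solvent: the C–H bonding pair collapses toward the cationic carbon to form the C=C π bond, yielding the alkene.
Total: 2 elementary steps.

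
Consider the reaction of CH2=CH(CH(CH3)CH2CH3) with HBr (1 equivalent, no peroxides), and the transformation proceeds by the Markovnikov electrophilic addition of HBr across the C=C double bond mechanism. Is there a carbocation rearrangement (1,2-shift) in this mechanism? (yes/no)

yes

The first-formed carbocation is secondary.
The adjacent sec-butyl carbon already bears 2 other carbon substituents and has a hydrogen to migrate; after a 1,2-hydride shift from that carbon the positive charge sits on a tertiary centre.
Tertiary is more stable than secondary, so the shift occurs.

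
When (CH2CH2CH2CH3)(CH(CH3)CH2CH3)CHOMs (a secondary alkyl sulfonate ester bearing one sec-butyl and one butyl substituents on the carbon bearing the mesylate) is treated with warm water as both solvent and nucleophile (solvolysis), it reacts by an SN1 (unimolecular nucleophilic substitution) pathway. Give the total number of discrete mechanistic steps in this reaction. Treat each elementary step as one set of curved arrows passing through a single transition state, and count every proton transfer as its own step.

Step 1: The C–O bond breaks with both electrons going to the mesylate; MsO⁻ leaves and a secondary carbocation remains.
Step 2: A 1,2-hydride shift from the adjacent sec-butyl carbon moves the positive charge from the secondary centre to an adjacent carbon, generating a more stable tertiary carbocation.
Step 3: A lone pair on the oxygen of H2O attacks the carbocation, forming a new C–O σ-bond and an oxonium ion.
Step 4: A second solvent molecule removes the proton on oxygen, giving the neutral alcohol product.
Total: 4 elementary steps.

4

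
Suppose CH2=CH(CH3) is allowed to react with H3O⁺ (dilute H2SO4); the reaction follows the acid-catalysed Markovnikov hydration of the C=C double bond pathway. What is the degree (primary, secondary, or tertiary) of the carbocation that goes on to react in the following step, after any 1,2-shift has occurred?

Step 1: Protonation of the alkene by H3O⁺: the π bond acts as the nucleophile and picks up H⁺, giving the more stable (Markovnikov) secondary carbocation. H2O is released.
No single 1,2-shift to an adjacent carbon would give a more-substituted cation, so no rearrangement occurs.

secondary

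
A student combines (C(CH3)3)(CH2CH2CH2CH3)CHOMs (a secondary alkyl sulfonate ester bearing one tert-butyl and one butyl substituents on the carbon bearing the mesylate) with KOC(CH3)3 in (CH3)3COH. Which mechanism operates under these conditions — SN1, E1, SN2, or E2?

Conditions: a strong/bulky base with a secondary substrate bearing a β-hydrogen.
These conditions are the textbook signature of the E2 pathway.
A strong (often hindered) base removes a β-H in concert with loss of the leaving group — bimolecular elimination.

E2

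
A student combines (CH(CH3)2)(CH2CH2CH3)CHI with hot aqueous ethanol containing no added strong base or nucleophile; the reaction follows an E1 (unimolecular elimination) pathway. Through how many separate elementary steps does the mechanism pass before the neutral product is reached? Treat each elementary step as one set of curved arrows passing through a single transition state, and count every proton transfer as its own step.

Step 1: Unassisted departure of I⁻ (taking the C–I bonding pair) generates a secondary carbocation.
Step 2: Carbocation rearrangement: a 1,2-hydride shift from the adjacent isopropyl carbon converts the initially-formed secondary cation into the more stable tertiary cation.
Step 3: Loss of a β-proton to a water (or ethanol) molecule of the solvent: the C–H bonding pair collapses toward the cationic carbon to form the C=C π bond, yielding the alkene.
Total: 3 elementary steps.

3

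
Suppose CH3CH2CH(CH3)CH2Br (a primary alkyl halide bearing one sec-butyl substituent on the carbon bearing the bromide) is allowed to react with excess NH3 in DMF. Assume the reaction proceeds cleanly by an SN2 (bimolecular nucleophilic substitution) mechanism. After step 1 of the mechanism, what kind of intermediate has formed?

ammonium ion

Step 1: A lone pair on the N of NH3 attacks the α-carbon from the back side while the C–Br bond breaks; both bonding electrons leave with Br⁻. The product of this concerted step is an alkylammonium ion.
After step 1 the species present is an ammonium ion.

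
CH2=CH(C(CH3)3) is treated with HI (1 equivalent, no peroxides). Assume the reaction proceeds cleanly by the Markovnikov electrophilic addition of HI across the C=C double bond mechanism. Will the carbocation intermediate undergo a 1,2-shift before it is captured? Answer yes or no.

The first-formed carbocation is secondary.
The adjacent tert-butyl carbon has no hydrogen but bears methyl groups; migration of one methyl with its bonding pair (a 1,2-methyl shift) places the charge on a tertiary centre.
Tertiary is more stable than secondary, so the shift occurs.

yes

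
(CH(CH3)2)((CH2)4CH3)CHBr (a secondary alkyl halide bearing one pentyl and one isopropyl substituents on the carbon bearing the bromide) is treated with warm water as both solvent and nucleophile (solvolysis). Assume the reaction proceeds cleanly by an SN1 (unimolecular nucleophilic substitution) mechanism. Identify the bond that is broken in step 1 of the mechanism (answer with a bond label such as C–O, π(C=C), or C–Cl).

Step 1: Ionisation: the C–Br σ-bond cleaves heterolytically; both bonding electrons depart with Br⁻, leaving a secondary carbocation at the α-carbon.
The bond broken in this step is the C–Br bond.

C–Br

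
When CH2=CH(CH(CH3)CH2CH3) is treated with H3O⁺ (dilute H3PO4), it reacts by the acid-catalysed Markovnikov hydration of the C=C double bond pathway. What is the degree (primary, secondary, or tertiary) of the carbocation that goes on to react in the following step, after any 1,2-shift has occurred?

tertiary

Step 1: Protonation of the alkene by H3O⁺: the π bond acts as the nucleophile and picks up H⁺, giving the more stable (Markovnikov) secondary carbocation. H2O is released.
Step 2: A hydride (H with its bonding pair) migrates from the adjacent sec-butyl carbon to the cationic centre — a 1,2-hydride shift — upgrading the secondary cation to a tertiary one.
The cation rearranges from secondary to tertiary via a 1,2-hydride shift from the adjacent sec-butyl carbon; the tertiary cation is what reacts next.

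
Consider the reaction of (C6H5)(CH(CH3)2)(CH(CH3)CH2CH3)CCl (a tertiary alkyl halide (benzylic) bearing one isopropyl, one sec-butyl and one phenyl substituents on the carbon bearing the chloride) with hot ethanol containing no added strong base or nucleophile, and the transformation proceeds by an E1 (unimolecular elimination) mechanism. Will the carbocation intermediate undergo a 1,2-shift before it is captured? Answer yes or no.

The first-formed carbocation is tertiary.
No single 1,2-shift to an adjacent carbon would produce a more-substituted cation than the one already present, so no rearrangement occurs.

no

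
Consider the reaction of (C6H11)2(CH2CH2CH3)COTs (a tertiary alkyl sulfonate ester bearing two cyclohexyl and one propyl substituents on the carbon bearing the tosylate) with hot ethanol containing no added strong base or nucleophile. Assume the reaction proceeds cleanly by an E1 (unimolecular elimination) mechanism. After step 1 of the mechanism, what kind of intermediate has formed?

Step 1: The C–O bond breaks with both electrons going to the tosylate; TsO⁻ leaves and a tertiary carbocation remains.
After step 1 the species present is a tertiary carbocation.

tertiary carbocation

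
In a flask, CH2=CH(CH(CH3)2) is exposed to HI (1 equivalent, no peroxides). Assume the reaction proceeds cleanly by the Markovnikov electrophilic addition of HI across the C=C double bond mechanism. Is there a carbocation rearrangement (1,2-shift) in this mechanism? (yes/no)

yes

The first-formed carbocation is secondary.
The adjacent isopropyl carbon already bears 2 other carbon substituents and has a hydrogen to migrate; after a 1,2-hydride shift from that carbon the positive charge sits on a tertiary centre.
Tertiary is more stable than secondary, so the shift occurs.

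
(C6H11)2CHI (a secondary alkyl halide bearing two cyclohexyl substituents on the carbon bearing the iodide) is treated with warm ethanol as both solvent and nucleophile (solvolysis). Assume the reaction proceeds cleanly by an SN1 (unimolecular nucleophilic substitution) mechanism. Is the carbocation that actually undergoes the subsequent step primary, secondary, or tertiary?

Step 1: The C–I bond breaks with both electrons going to the iodide; I⁻ leaves and a secondary carbocation remains.
Step 2: Carbocation rearrangement: a 1,2-hydride shift from the adjacent cyclohexyl carbon converts the initially-formed secondary cation into the more stable tertiary cation.
The cation rearranges from secondary to tertiary via a 1,2-hydride shift from the adjacent cyclohexyl carbon; the tertiary cation is what reacts next.

tertiary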